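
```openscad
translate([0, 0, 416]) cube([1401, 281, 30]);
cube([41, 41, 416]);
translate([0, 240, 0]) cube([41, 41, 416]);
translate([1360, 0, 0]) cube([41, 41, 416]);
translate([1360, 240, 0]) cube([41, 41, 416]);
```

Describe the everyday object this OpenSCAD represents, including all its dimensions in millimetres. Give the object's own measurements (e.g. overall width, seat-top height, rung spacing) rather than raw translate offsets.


A bench: a 1401×281 mm seat slab, 30 mm thick, top at z = 446 mm, on four 41×41 mm square legs flush with the seat corners and standing on z = 0.


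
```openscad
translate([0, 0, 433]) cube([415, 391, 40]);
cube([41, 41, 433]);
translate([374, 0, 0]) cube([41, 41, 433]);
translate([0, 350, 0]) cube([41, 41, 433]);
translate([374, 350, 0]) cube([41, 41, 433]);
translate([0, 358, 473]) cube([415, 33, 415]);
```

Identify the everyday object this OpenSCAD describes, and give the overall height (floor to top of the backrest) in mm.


A chair. The overall height is 888 mm.

A slab on four corner posts with a tall panel at the back — a chair. The seat slab sits at z = 433 with thickness 40, and the 415 mm backrest starts at the seat top, so the overall height is 433 + 40 + 415 = 888 mm.


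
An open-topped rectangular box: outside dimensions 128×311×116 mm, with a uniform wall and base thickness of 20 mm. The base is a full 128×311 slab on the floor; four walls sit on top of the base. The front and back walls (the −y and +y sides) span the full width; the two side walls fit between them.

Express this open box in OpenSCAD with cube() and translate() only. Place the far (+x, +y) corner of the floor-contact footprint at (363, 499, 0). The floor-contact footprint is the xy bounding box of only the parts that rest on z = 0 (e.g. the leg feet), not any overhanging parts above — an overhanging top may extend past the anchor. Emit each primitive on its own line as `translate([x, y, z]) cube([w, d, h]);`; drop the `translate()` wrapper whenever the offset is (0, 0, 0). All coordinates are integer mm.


translate([235, 188, 0]) cube([128, 311, 20]);
translate([235, 188, 20]) cube([128, 20, 96]);
translate([235, 479, 20]) cube([128, 20, 96]);
translate([235, 208, 20]) cube([20, 271, 96]);
translate([343, 208, 20]) cube([20, 271, 96]);


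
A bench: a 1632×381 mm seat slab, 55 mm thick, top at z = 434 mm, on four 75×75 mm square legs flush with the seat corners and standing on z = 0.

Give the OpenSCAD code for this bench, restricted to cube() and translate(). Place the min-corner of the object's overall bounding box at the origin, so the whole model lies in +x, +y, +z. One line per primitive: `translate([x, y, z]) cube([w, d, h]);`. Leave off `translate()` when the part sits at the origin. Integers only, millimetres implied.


translate([0, 0, 379]) cube([1632, 381, 55]);
cube([75, 75, 379]);
translate([0, 306, 0]) cube([75, 75, 379]);
translate([1557, 0, 0]) cube([75, 75, 379]);
translate([1557, 306, 0]) cube([75, 75, 379]);


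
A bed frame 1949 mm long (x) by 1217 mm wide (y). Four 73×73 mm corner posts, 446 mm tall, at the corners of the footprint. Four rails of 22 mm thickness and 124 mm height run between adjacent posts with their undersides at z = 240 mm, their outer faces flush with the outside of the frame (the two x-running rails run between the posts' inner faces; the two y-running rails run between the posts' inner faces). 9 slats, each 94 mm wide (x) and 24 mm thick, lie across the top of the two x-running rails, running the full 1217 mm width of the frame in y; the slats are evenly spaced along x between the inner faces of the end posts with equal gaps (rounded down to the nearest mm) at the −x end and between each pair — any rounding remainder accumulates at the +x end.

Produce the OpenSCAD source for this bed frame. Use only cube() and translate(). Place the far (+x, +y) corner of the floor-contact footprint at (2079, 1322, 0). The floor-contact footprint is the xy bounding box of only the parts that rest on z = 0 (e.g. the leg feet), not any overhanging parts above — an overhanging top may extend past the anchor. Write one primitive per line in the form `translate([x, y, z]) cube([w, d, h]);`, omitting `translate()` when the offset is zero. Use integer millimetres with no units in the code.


translate([130, 105, 0]) cube([73, 73, 446]);
translate([130, 1249, 0]) cube([73, 73, 446]);
translate([2006, 105, 0]) cube([73, 73, 446]);
translate([2006, 1249, 0]) cube([73, 73, 446]);
translate([203, 105, 240]) cube([1803, 22, 124]);
translate([203, 1300, 240]) cube([1803, 22, 124]);
translate([130, 178, 240]) cube([22, 1071, 124]);
translate([2057, 178, 240]) cube([22, 1071, 124]);
translate([298, 105, 364]) cube([94, 1217, 24]);
translate([487, 105, 364]) cube([94, 1217, 24]);
translate([676, 105, 364]) cube([94, 1217, 24]);
translate([865, 105, 364]) cube([94, 1217, 24]);
translate([1054, 105, 364]) cube([94, 1217, 24]);
translate([1243, 105, 364]) cube([94, 1217, 24]);
translate([1432, 105, 364]) cube([94, 1217, 24]);
translate([1621, 105, 364]) cube([94, 1217, 24]);
translate([1810, 105, 364]) cube([94, 1217, 24]);


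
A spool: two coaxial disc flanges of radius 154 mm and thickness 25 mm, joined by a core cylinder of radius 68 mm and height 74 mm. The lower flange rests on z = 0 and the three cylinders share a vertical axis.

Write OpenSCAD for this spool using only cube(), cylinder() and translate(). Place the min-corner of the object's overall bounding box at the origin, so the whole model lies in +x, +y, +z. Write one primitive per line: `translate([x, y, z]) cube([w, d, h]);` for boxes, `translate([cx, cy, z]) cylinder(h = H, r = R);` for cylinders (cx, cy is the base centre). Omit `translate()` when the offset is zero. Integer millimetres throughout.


translate([154, 154, 0]) cylinder(h = 25, r = 154);
translate([154, 154, 25]) cylinder(h = 74, r = 68);
translate([154, 154, 99]) cylinder(h = 25, r = 154);


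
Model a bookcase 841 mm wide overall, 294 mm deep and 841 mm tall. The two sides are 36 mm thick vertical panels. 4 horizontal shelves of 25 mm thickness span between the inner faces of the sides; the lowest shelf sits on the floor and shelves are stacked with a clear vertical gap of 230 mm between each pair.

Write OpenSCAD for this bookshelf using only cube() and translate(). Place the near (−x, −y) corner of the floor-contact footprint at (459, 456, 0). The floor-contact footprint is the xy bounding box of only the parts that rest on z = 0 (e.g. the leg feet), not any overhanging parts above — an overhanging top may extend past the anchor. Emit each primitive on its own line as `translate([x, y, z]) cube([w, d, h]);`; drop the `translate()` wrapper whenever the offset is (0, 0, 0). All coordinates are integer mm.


translate([459, 456, 0]) cube([36, 294, 841]);
translate([1264, 456, 0]) cube([36, 294, 841]);
translate([495, 456, 0]) cube([769, 294, 25]);
translate([495, 456, 255]) cube([769, 294, 25]);
translate([495, 456, 510]) cube([769, 294, 25]);
translate([495, 456, 765]) cube([769, 294, 25]);


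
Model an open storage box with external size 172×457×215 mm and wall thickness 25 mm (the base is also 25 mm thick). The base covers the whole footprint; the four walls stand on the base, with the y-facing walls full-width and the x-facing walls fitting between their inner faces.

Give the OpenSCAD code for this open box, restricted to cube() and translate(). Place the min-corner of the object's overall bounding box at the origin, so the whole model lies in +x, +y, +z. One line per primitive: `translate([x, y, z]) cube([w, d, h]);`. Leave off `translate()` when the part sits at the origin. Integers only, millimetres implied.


cube([172, 457, 25]);
translate([0, 0, 25]) cube([172, 25, 190]);
translate([0, 432, 25]) cube([172, 25, 190]);
translate([0, 25, 25]) cube([25, 407, 190]);
translate([147, 25, 25]) cube([25, 407, 190]);


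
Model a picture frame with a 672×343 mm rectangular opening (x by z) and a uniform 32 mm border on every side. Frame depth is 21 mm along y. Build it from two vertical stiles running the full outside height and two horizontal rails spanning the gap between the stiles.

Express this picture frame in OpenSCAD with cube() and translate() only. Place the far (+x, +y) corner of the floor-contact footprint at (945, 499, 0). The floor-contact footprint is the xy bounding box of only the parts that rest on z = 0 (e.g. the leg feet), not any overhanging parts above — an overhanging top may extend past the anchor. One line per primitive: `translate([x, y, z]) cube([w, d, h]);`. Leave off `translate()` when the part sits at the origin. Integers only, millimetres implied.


translate([209, 478, 0]) cube([32, 21, 407]);
translate([913, 478, 0]) cube([32, 21, 407]);
translate([241, 478, 0]) cube([672, 21, 32]);
translate([241, 478, 375]) cube([672, 21, 32]);


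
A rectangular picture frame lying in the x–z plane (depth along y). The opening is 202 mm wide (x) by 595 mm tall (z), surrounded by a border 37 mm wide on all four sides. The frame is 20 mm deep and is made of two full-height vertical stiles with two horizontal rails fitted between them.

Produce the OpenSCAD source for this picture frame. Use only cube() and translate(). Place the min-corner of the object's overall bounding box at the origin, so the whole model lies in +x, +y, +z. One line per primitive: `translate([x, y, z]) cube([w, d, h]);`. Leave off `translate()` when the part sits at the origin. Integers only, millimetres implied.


cube([37, 20, 669]);
translate([239, 0, 0]) cube([37, 20, 669]);
translate([37, 0, 0]) cube([202, 20, 37]);
translate([37, 0, 632]) cube([202, 20, 37]);


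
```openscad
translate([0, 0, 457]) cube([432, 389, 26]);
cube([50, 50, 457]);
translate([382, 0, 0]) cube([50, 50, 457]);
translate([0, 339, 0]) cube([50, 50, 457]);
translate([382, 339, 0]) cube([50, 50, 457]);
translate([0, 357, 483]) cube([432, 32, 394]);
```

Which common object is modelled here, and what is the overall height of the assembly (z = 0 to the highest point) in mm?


A chair. The overall height is 877 mm.

A slab on four corner posts with a tall panel at the back — a chair. The seat slab sits at z = 457 with thickness 26, and the 394 mm backrest starts at the seat top, so the overall height is 457 + 26 + 394 = 877 mm.


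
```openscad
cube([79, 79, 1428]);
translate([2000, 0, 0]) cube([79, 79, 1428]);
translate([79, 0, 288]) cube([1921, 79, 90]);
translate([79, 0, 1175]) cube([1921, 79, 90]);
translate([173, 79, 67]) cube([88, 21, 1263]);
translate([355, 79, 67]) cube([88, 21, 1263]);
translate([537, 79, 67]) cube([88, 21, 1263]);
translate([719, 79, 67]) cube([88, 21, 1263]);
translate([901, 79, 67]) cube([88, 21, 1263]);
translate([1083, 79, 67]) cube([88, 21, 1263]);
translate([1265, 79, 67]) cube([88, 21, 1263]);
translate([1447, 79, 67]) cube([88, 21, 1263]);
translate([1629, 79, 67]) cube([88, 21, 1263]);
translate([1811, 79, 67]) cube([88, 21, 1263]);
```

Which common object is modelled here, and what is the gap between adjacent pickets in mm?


A fence section. The picket gap is 94 mm.

Two posts, two rails, 10 pickets — a fence section. Span 1921 mm holds 10 pickets of 88 mm with 11 equal gaps: ⌊(1921 − 10·88) / 11⌋ = 94 mm.


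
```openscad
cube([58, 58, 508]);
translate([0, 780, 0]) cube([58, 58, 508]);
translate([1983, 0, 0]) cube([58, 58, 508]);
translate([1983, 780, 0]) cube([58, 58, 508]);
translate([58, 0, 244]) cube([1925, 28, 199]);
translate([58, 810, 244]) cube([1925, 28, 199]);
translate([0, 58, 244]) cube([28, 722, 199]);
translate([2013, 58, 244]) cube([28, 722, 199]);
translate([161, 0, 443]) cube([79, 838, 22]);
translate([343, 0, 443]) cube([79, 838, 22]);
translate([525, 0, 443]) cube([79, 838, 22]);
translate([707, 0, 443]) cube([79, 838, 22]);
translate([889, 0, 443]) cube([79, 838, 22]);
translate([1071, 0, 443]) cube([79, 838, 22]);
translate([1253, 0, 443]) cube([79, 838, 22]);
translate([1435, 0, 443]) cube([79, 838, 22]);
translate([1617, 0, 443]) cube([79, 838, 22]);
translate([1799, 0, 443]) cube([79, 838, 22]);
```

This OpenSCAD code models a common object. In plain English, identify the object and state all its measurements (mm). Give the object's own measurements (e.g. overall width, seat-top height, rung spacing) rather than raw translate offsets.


A bed frame 2041 mm long (x) by 838 mm wide (y). Four 58×58 mm corner posts, 508 mm tall, at the corners of the footprint. Four rails of 28 mm thickness and 199 mm height run between adjacent posts with their undersides at z = 244 mm, their outer faces flush with the outside of the frame (the two x-running rails run between the posts' inner faces; the two y-running rails run between the posts' inner faces). 10 slats, each 79 mm wide (x) and 22 mm thick, lie across the top of the two x-running rails, running the full 838 mm width of the frame in y; along x they sit between the end posts with a 103 mm gap after the −x posts and between neighbouring slats, leaving 105 mm before the +x posts.


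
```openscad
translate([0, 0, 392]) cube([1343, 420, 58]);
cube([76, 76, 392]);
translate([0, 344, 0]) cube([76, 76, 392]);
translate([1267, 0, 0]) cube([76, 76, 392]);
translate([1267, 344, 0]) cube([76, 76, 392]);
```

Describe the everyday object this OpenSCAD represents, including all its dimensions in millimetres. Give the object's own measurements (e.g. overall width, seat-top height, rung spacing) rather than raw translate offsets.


A long wooden bench with a 1343 mm (x) × 420 mm (y) seat, 58 mm thick, its top surface 450 mm above the floor. Four 76 mm square legs at the seat corners, flush with the edges, run from z = 0 to the seat underside.


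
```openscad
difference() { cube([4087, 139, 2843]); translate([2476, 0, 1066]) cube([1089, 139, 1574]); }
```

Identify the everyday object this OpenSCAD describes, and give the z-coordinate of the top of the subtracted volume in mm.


A wall with a window opening. The window head height is 2640 mm.

A wall with a rectangular opening subtracted — a window. Sill at z = 1066, opening 1574 mm tall, so the head is at 1066 + 1574 = 2640 mm.


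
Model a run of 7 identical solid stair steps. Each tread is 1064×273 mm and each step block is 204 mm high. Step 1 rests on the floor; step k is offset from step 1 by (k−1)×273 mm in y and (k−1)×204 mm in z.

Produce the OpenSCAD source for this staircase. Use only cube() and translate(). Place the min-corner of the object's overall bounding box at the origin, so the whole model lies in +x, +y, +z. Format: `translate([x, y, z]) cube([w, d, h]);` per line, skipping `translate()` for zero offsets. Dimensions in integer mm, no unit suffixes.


cube([1064, 273, 204]);
translate([0, 273, 204]) cube([1064, 273, 204]);
translate([0, 546, 408]) cube([1064, 273, 204]);
translate([0, 819, 612]) cube([1064, 273, 204]);
translate([0, 1092, 816]) cube([1064, 273, 204]);
translate([0, 1365, 1020]) cube([1064, 273, 204]);
translate([0, 1638, 1224]) cube([1064, 273, 204]);


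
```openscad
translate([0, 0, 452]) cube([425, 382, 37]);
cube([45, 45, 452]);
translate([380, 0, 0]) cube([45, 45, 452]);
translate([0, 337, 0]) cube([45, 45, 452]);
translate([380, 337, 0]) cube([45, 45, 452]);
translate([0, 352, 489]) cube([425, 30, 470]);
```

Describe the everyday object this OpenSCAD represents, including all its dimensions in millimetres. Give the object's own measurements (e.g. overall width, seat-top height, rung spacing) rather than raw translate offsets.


A chair. The seat is a 425×382×37 mm slab with its top at z = 489 mm, on four 45×45 mm corner legs (flush with the seat edges, standing on z = 0). A flat backrest 30 mm thick, 470 mm tall, spans the full seat width and rises from the seat top along its +y edge, rear face flush with the rear of the seat.


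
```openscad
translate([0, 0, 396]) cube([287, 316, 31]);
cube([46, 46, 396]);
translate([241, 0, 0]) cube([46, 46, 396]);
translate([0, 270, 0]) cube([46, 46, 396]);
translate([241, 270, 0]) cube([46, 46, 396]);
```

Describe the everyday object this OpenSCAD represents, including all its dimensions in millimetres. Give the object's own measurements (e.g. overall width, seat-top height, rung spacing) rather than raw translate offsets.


A four-legged stool. The seat is a 287×316×31 mm slab whose top surface is at z = 427 mm; four square legs, each 46×46 mm in cross-section, run from the floor (z = 0) to the underside of the seat, each flush with a corner of the seat.


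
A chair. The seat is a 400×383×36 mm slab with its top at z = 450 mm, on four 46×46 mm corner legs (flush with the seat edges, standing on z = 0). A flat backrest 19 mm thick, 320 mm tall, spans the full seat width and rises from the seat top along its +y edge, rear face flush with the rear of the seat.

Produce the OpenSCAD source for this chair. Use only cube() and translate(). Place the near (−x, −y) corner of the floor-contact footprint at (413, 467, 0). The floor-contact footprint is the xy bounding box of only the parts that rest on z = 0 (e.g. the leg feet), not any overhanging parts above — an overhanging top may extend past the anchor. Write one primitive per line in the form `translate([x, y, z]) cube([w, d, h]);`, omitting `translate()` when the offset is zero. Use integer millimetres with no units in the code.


// leg_h = 450 - 36 = 414
translate([413, 467, 414]) cube([400, 383, 36]);
translate([413, 467, 0]) cube([46, 46, 414]);
translate([767, 467, 0]) cube([46, 46, 414]);
translate([413, 804, 0]) cube([46, 46, 414]);
translate([767, 804, 0]) cube([46, 46, 414]);
translate([413, 831, 450]) cube([400, 19, 320]);


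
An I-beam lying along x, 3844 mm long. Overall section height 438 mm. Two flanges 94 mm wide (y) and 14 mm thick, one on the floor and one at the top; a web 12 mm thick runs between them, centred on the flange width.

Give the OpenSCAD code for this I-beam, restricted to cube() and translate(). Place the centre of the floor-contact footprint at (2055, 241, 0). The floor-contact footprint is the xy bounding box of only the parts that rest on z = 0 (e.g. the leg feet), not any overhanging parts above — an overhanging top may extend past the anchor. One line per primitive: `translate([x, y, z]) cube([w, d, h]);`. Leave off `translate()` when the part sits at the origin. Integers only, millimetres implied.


translate([133, 194, 0]) cube([3844, 94, 14]);
translate([133, 235, 14]) cube([3844, 12, 410]);
translate([133, 194, 424]) cube([3844, 94, 14]);


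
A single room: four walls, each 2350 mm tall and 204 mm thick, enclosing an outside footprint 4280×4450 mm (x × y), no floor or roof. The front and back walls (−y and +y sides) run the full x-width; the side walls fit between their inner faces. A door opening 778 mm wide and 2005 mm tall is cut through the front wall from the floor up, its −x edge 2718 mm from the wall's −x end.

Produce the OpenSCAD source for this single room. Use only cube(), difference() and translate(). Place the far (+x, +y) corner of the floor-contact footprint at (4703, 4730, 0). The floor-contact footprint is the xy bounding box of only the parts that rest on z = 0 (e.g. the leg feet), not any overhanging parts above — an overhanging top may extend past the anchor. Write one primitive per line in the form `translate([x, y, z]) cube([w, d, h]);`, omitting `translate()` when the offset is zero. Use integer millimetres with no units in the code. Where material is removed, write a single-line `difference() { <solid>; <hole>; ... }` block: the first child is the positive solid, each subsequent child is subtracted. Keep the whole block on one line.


difference() { translate([423, 280, 0]) cube([4280, 204, 2350]); translate([3141, 280, 0]) cube([778, 204, 2005]); }
translate([423, 4526, 0]) cube([4280, 204, 2350]);
translate([423, 484, 0]) cube([204, 4042, 2350]);
translate([4499, 484, 0]) cube([204, 4042, 2350]);


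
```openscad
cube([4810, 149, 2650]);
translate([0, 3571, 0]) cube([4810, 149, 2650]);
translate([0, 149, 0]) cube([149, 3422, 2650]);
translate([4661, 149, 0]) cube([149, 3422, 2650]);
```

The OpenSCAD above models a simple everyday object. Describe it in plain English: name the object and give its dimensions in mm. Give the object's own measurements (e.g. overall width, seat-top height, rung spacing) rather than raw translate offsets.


The wall frame of a small rectangular building: four walls, each 2650 mm tall and 149 mm thick, enclosing a footprint 4810 mm (x) by 3720 mm (y) outside-to-outside, with no floor or roof. The front and back walls (the −y and +y sides) span the full width; the two side walls fit between them.


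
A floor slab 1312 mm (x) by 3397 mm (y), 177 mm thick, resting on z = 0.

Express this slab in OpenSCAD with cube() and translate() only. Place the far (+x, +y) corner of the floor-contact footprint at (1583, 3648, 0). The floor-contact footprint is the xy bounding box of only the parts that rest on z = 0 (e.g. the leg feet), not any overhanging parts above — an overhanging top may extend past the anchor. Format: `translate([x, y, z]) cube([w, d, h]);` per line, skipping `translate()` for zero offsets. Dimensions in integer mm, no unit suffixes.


translate([271, 251, 0]) cube([1312, 3397, 177]);


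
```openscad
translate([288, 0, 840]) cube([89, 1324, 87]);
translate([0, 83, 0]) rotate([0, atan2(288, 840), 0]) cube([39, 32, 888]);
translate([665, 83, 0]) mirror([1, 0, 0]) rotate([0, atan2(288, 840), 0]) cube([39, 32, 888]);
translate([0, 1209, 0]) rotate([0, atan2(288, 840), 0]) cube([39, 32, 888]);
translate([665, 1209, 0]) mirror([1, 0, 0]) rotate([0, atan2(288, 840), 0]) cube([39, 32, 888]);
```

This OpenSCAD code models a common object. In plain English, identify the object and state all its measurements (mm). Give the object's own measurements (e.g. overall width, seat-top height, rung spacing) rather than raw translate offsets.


A sawhorse. A 89×1324×87 mm beam (x, y, z) sits on two A-frame leg pairs. Each pair is two raked legs of 39×32 mm section (32 mm along y) splaying symmetrically in x. Each leg rises 840 mm vertically over 288 mm of horizontal reach and is 888 mm long along its own axis. Every leg's outer bottom edge rests on the floor and its outer top edge meets a bottom edge of the beam — the left legs (tilting toward +x) meet the beam's −x bottom edge, the right legs (their mirror images, tilting toward −x) meet its +x bottom edge — so the leg tops tuck under the beam, the beam's underside is 840 mm above the floor, and the feet are 665 mm apart outside-to-outside with the beam centred between them. The two leg pairs are set in 83 mm from either end of the beam.


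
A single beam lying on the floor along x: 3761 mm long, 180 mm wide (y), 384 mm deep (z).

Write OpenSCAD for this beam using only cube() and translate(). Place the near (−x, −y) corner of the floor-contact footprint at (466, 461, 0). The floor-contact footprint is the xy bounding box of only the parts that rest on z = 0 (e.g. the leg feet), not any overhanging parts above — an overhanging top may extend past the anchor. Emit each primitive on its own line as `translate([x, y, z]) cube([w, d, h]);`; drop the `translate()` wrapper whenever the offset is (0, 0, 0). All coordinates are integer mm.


translate([466, 461, 0]) cube([3761, 180, 384]);


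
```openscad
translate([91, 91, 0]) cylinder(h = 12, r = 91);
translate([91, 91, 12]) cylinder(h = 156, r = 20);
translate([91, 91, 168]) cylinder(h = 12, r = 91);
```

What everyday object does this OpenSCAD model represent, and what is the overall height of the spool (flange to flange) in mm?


A spool. The overall height is 180 mm.

Three coaxial cylinders, large–small–large — a spool. Two 12 mm flanges and a 156 mm core give 12 + 156 + 12 = 180 mm.


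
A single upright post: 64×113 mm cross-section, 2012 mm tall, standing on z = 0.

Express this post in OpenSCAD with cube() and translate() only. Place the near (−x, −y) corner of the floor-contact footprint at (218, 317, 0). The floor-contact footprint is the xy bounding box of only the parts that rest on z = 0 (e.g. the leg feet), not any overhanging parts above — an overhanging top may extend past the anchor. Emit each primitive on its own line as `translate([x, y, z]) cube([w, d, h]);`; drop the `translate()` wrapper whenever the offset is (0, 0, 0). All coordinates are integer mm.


translate([218, 317, 0]) cube([64, 113, 2012]);


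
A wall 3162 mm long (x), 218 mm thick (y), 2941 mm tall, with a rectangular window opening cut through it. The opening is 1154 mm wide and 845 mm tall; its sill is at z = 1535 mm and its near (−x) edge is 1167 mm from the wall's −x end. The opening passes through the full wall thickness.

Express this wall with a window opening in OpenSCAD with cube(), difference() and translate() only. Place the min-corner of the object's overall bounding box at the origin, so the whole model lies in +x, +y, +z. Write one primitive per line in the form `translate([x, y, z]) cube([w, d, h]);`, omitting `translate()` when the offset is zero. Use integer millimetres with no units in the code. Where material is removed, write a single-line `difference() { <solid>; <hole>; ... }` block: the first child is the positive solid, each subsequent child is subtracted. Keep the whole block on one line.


difference() { cube([3162, 218, 2941]); translate([1167, 0, 1535]) cube([1154, 218, 845]); }


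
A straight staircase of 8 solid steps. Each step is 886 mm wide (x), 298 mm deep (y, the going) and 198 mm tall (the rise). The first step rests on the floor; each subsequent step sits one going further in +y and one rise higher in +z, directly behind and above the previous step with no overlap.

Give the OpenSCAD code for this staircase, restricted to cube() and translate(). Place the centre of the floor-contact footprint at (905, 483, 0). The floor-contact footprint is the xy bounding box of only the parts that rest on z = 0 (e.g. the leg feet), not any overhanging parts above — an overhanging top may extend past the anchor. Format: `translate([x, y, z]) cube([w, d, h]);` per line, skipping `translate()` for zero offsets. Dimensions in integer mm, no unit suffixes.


translate([462, 334, 0]) cube([886, 298, 198]);
translate([462, 632, 198]) cube([886, 298, 198]);
translate([462, 930, 396]) cube([886, 298, 198]);
translate([462, 1228, 594]) cube([886, 298, 198]);
translate([462, 1526, 792]) cube([886, 298, 198]);
translate([462, 1824, 990]) cube([886, 298, 198]);
translate([462, 2122, 1188]) cube([886, 298, 198]);
translate([462, 2420, 1386]) cube([886, 298, 198]);


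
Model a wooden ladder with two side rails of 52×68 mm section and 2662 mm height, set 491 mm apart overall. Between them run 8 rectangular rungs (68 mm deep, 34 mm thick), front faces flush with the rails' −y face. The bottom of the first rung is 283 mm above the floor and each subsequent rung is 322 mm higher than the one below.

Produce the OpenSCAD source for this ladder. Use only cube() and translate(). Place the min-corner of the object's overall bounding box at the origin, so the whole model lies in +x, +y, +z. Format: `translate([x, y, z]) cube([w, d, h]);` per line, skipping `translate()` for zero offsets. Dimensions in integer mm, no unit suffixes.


cube([52, 68, 2662]);
translate([439, 0, 0]) cube([52, 68, 2662]);
translate([52, 0, 283]) cube([387, 68, 34]);
translate([52, 0, 605]) cube([387, 68, 34]);
translate([52, 0, 927]) cube([387, 68, 34]);
translate([52, 0, 1249]) cube([387, 68, 34]);
translate([52, 0, 1571]) cube([387, 68, 34]);
translate([52, 0, 1893]) cube([387, 68, 34]);
translate([52, 0, 2215]) cube([387, 68, 34]);
translate([52, 0, 2537]) cube([387, 68, 34]);


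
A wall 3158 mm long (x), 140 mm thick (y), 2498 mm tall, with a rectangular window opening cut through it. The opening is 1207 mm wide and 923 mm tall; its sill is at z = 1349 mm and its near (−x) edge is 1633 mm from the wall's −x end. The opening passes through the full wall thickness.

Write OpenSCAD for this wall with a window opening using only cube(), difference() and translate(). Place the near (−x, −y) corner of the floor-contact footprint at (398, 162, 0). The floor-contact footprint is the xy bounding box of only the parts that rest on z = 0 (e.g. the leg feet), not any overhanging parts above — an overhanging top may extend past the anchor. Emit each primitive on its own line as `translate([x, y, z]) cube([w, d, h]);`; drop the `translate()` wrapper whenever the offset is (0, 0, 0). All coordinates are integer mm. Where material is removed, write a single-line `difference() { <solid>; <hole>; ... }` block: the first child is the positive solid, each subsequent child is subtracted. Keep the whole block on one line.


difference() { translate([398, 162, 0]) cube([3158, 140, 2498]); translate([2031, 162, 1349]) cube([1207, 140, 923]); }


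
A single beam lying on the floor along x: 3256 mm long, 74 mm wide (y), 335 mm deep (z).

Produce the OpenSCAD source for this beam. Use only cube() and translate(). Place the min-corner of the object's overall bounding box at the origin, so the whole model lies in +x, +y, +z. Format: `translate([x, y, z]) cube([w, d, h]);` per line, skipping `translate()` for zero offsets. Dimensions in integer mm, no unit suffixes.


cube([3256, 74, 335]);


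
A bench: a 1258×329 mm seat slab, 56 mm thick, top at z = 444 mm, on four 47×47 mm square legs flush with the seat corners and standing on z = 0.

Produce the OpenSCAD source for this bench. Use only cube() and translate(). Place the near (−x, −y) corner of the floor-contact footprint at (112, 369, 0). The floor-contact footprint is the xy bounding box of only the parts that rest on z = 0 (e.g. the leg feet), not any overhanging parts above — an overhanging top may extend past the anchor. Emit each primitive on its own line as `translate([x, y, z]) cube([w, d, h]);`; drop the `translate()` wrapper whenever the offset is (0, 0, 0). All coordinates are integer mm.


// leg_h = 444 − 56 = 388
translate([112, 369, 388]) cube([1258, 329, 56]);
translate([112, 369, 0]) cube([47, 47, 388]);
translate([112, 651, 0]) cube([47, 47, 388]);
translate([1323, 369, 0]) cube([47, 47, 388]);
translate([1323, 651, 0]) cube([47, 47, 388]);


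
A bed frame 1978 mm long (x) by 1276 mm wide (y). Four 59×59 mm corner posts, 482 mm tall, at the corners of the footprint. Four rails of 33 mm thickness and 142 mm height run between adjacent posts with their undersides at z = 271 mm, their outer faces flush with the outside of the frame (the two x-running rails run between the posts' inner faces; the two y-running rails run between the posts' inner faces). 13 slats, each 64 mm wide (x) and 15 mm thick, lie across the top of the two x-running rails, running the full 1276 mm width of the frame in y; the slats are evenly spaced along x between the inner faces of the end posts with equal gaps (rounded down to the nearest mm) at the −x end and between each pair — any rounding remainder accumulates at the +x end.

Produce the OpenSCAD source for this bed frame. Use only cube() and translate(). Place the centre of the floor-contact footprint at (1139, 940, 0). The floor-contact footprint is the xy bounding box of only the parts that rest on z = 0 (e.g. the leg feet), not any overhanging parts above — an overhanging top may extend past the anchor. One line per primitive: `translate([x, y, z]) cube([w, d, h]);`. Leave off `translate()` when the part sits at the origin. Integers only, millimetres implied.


translate([150, 302, 0]) cube([59, 59, 482]);
translate([150, 1519, 0]) cube([59, 59, 482]);
translate([2069, 302, 0]) cube([59, 59, 482]);
translate([2069, 1519, 0]) cube([59, 59, 482]);
translate([209, 302, 271]) cube([1860, 33, 142]);
translate([209, 1545, 271]) cube([1860, 33, 142]);
translate([150, 361, 271]) cube([33, 1158, 142]);
translate([2095, 361, 271]) cube([33, 1158, 142]);
translate([282, 302, 413]) cube([64, 1276, 15]);
translate([419, 302, 413]) cube([64, 1276, 15]);
translate([556, 302, 413]) cube([64, 1276, 15]);
translate([693, 302, 413]) cube([64, 1276, 15]);
translate([830, 302, 413]) cube([64, 1276, 15]);
translate([967, 302, 413]) cube([64, 1276, 15]);
translate([1104, 302, 413]) cube([64, 1276, 15]);
translate([1241, 302, 413]) cube([64, 1276, 15]);
translate([1378, 302, 413]) cube([64, 1276, 15]);
translate([1515, 302, 413]) cube([64, 1276, 15]);
translate([1652, 302, 413]) cube([64, 1276, 15]);
translate([1789, 302, 413]) cube([64, 1276, 15]);
translate([1926, 302, 413]) cube([64, 1276, 15]);


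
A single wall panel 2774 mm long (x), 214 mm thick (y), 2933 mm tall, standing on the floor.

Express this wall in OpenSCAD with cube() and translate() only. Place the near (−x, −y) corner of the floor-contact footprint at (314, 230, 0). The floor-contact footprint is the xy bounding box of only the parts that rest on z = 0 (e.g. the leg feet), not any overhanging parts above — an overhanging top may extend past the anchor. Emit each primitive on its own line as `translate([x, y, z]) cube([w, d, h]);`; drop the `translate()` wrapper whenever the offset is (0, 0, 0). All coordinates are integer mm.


translate([314, 230, 0]) cube([2774, 214, 2933]);


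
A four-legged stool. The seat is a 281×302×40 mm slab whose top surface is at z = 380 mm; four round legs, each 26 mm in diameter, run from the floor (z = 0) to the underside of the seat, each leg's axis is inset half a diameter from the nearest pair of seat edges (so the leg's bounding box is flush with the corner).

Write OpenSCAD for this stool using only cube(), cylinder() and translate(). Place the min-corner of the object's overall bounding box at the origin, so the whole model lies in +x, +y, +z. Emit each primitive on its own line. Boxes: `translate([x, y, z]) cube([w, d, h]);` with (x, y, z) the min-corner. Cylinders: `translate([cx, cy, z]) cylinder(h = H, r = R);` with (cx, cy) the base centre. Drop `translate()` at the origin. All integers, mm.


translate([0, 0, 340]) cube([281, 302, 40]);
translate([13, 13, 0]) cylinder(h = 340, r = 13);
translate([268, 13, 0]) cylinder(h = 340, r = 13);
translate([13, 289, 0]) cylinder(h = 340, r = 13);
translate([268, 289, 0]) cylinder(h = 340, r = 13);


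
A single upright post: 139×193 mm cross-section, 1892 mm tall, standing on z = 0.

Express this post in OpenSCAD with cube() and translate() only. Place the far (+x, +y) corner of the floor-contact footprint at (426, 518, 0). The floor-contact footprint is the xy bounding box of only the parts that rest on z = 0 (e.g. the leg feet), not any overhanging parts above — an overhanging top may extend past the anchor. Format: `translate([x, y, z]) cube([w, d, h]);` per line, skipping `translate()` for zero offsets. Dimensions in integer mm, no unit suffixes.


translate([287, 325, 0]) cube([139, 193, 1892]);


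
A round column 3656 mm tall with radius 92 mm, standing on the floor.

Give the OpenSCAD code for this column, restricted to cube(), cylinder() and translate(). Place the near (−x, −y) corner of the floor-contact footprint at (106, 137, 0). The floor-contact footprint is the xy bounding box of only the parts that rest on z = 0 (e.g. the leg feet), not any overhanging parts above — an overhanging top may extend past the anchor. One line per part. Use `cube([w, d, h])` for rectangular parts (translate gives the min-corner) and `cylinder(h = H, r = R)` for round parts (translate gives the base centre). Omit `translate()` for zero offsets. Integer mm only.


translate([198, 229, 0]) cylinder(h = 3656, r = 92);


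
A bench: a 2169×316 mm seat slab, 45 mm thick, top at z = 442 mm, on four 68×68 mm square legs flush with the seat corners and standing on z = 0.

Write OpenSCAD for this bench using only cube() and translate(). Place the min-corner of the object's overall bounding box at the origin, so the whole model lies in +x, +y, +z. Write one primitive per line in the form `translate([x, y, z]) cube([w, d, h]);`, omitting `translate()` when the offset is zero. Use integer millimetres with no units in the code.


translate([0, 0, 397]) cube([2169, 316, 45]);
cube([68, 68, 397]);
translate([0, 248, 0]) cube([68, 68, 397]);
translate([2101, 0, 0]) cube([68, 68, 397]);
translate([2101, 248, 0]) cube([68, 68, 397]);


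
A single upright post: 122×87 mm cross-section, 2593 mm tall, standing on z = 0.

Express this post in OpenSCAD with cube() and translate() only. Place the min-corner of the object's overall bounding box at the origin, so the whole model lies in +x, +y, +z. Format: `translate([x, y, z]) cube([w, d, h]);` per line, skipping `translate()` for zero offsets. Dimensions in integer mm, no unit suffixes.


cube([122, 87, 2593]);


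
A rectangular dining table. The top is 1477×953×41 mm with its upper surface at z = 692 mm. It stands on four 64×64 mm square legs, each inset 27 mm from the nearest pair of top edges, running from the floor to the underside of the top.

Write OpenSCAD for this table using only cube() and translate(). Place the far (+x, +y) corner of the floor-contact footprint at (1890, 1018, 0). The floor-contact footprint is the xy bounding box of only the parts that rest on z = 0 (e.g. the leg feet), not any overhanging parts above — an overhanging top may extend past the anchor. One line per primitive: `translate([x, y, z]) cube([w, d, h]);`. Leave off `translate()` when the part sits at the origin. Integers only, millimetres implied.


// leg_h = 692 - 41 = 651
translate([440, 92, 651]) cube([1477, 953, 41]);
translate([467, 119, 0]) cube([64, 64, 651]);
translate([1826, 119, 0]) cube([64, 64, 651]);
translate([467, 954, 0]) cube([64, 64, 651]);
translate([1826, 954, 0]) cube([64, 64, 651]);


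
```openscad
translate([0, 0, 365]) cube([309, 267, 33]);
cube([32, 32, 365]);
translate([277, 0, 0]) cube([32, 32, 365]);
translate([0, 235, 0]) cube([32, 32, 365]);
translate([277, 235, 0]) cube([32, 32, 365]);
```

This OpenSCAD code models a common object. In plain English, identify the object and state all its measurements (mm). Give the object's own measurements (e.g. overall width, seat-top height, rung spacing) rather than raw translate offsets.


A simple wooden stool: a rectangular seat 309 mm (x) by 267 mm (y), 33 mm thick, top face at z = 398 mm, on four square legs, each 32×32 mm in cross-section. The legs rest on z = 0, each flush with a corner of the seat.


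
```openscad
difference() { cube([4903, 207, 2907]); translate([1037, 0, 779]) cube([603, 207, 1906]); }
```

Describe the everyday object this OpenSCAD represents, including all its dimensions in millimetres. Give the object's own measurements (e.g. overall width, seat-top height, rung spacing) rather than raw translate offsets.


A wall 4903 mm long (x), 207 mm thick (y), 2907 mm tall, with a rectangular window opening cut through it. The opening is 603 mm wide and 1906 mm tall; its sill is at z = 779 mm and its near (−x) edge is 1037 mm from the wall's −x end. The opening passes through the full wall thickness.


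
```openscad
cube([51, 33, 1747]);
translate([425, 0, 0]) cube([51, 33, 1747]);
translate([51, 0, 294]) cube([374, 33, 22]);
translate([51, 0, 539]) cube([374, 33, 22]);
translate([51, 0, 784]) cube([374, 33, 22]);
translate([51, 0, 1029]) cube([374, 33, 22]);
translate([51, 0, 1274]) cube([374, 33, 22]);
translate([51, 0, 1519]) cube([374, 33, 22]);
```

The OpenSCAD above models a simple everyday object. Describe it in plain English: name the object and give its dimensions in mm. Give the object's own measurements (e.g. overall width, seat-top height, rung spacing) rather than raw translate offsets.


A straight ladder. Two 51×33 mm vertical rails, 1747 mm tall, stand 476 mm apart (outside-to-outside) with their front faces coplanar on the −y side. 6 rungs, each 33 mm deep and 22 mm tall, span between the inner faces of the rails, front faces flush with the rails. The lowest rung's underside is at z = 294 mm and rungs are spaced 245 mm apart (underside to underside).


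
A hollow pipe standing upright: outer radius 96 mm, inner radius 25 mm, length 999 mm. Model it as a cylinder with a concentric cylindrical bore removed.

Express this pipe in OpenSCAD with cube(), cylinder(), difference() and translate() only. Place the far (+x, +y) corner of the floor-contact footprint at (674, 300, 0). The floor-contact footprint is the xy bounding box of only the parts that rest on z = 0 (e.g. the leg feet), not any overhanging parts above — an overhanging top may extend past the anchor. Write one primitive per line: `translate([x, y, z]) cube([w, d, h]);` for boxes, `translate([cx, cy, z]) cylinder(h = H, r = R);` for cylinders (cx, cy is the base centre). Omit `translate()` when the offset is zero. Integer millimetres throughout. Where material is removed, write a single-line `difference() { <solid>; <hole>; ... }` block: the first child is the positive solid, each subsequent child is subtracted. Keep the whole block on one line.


difference() { translate([578, 204, 0]) cylinder(h = 999, r = 96); translate([578, 204, 0]) cylinder(h = 999, r = 25); }
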